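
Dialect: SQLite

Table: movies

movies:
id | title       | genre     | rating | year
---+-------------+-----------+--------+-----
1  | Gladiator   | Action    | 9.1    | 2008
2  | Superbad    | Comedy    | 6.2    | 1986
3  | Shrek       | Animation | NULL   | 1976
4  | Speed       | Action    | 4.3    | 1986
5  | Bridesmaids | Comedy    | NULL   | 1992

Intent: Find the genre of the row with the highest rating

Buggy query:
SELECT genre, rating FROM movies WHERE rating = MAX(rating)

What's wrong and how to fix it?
Bug: WHERE is evaluated per row; an aggregate over the whole table isn't defined there

Fix: Use a subquery: WHERE rating = (SELECT MAX(rating) FROM movies)

Corrected query:
SELECT genre, rating FROM movies WHERE rating = (SELECT MAX(rating) FROM movies)

Result:
genre  | rating
-------+-------
Action | 9.1   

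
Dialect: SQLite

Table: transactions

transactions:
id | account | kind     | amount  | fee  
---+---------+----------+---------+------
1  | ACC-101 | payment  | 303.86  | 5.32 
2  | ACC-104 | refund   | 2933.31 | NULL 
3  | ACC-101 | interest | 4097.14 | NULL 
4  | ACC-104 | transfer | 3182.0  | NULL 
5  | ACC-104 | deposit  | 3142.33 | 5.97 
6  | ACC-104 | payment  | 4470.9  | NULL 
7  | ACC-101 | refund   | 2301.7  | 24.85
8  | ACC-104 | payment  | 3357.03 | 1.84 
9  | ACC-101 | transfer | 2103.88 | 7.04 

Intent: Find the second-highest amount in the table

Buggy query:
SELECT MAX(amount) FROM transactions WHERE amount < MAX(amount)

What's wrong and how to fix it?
Bug: MAX(amount) on the right of the comparison is an aggregate-in-WHERE error

Fix: Put the inner MAX in a scalar subquery

Corrected query:
SELECT MAX(amount) FROM transactions WHERE amount < (SELECT MAX(amount) FROM transactions)

Result:
MAX(amount)
-----------
4097.14    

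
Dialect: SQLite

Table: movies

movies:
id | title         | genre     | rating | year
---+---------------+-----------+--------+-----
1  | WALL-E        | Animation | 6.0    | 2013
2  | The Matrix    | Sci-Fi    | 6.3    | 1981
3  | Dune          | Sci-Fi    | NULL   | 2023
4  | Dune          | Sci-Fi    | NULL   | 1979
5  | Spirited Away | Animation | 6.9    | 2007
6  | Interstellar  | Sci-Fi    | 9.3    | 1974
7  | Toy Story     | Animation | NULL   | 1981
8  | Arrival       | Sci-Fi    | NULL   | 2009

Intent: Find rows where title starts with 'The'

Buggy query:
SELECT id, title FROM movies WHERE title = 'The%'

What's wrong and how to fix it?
Bug: '=' compares the literal string including the % character; pattern matching needs LIKE

Fix: Use LIKE for wildcard pattern matching

Corrected query:
SELECT id, title FROM movies WHERE title LIKE 'The%'

Result:
id | title     
---+-----------
2  | The Matrix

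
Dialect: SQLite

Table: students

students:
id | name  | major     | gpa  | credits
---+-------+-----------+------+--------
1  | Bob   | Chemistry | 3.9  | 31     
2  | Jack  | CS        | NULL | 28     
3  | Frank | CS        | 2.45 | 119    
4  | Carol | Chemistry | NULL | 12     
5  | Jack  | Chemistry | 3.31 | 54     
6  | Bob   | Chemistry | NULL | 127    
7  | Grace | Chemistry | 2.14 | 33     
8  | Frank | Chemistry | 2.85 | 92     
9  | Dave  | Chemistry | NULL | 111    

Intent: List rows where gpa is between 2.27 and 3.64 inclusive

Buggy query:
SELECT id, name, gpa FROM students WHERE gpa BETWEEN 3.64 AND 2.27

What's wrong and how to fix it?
Bug: The bounds are reversed; BETWEEN a AND b requires a <= b to match anything

Fix: Swap the bounds so the smaller value comes first

Corrected query:
SELECT id, name, gpa FROM students WHERE gpa BETWEEN 2.27 AND 3.64

Result:
id | name  | gpa 
---+-------+-----
3  | Frank | 2.45
5  | Jack  | 3.31
8  | Frank | 2.85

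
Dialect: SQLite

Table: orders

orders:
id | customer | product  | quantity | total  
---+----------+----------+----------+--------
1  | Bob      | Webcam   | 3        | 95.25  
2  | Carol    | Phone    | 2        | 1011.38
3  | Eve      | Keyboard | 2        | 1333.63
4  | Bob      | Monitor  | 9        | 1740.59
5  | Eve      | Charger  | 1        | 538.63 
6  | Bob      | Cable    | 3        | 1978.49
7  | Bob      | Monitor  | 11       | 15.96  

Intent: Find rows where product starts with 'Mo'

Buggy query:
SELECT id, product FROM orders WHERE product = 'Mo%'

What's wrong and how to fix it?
Bug: Wildcards only work with LIKE; '=' treats '%' as a literal character

Fix: Use LIKE for wildcard pattern matching

Corrected query:
SELECT id, product FROM orders WHERE product LIKE 'Mo%'

Result:
id | product
---+--------
4  | Monitor
7  | Monitor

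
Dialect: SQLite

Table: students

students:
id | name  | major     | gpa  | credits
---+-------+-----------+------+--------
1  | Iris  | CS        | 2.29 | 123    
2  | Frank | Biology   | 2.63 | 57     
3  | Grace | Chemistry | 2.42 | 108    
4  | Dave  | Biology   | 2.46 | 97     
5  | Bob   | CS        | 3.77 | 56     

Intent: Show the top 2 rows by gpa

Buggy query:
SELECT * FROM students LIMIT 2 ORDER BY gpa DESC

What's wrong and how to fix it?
Bug: ORDER BY cannot follow LIMIT; LIMIT is the final clause

Fix: Swap the clauses: ORDER BY first, then LIMIT

Corrected query:
SELECT * FROM students ORDER BY gpa DESC LIMIT 2

Result:
id | name  | major   | gpa  | credits
---+-------+---------+------+--------
5  | Bob   | CS      | 3.77 | 56     
2  | Frank | Biology | 2.63 | 57     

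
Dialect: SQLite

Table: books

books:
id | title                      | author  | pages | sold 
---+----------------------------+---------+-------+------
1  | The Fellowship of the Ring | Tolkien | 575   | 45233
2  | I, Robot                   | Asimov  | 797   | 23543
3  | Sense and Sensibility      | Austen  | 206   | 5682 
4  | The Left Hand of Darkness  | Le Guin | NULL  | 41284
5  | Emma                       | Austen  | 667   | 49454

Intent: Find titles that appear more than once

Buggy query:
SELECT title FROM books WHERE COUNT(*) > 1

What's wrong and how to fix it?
Bug: WHERE can't reference COUNT(*); aggregates are computed after WHERE

Fix: GROUP BY title, then filter groups with HAVING COUNT(*) > 1

Corrected query:
SELECT title FROM books GROUP BY title HAVING COUNT(*) > 1

Result:
(no rows)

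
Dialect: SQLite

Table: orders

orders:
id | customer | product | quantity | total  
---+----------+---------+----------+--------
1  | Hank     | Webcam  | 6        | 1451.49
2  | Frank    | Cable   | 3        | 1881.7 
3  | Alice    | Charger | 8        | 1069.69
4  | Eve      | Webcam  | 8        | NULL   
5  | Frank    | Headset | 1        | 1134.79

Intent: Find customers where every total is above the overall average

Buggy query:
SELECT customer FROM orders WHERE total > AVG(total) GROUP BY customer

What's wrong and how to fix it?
Bug: WHERE evaluates per row before aggregation, so AVG() is unavailable

Fix: Compute the overall average in a scalar subquery and compare each group's MIN against it in HAVING

Corrected query:
SELECT customer FROM orders GROUP BY customer HAVING MIN(total) > (SELECT AVG(total) FROM orders)

Result:
customer
--------
Hank    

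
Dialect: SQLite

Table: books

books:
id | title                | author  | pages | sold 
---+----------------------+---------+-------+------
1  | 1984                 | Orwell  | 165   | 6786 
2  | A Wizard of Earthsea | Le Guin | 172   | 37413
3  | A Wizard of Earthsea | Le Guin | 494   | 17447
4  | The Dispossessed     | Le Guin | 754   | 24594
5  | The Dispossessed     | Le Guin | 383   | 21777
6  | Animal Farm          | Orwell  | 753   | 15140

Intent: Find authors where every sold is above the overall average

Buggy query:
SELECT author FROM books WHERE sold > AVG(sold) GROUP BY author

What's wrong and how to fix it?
Bug: WHERE evaluates per row before aggregation, so AVG() is unavailable

Fix: Compute the overall average in a scalar subquery and compare each group's MIN against it in HAVING

Corrected query:
SELECT author FROM books GROUP BY author HAVING MIN(sold) > (SELECT AVG(sold) FROM books)

Result:
(no rows)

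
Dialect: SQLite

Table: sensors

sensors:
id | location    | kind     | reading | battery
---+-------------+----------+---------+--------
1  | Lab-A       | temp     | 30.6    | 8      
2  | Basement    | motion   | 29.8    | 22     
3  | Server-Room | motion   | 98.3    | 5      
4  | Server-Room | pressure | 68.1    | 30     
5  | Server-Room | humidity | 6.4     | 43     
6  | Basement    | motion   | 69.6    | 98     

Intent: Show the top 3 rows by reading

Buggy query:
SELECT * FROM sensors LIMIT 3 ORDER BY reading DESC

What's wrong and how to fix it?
Bug: LIMIT must come after ORDER BY

Fix: Swap the clauses: ORDER BY first, then LIMIT

Corrected query:
SELECT * FROM sensors ORDER BY reading DESC LIMIT 3

Result:
id | location    | kind     | reading | battery
---+-------------+----------+---------+--------
3  | Server-Room | motion   | 98.3    | 5      
6  | Basement    | motion   | 69.6    | 98     
4  | Server-Room | pressure | 68.1    | 30     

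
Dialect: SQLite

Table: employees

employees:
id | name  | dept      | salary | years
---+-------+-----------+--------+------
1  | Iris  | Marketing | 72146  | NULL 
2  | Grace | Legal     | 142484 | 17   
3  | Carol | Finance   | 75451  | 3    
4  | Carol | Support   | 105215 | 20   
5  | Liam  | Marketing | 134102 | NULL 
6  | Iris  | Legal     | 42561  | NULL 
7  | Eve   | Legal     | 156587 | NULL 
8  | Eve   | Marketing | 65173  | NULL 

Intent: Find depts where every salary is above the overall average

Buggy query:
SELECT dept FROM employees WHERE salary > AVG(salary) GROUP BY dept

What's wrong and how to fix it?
Bug: AVG() is an aggregate; it can't sit directly in WHERE

Fix: Compute the overall average in a scalar subquery and compare each group's MIN against it in HAVING

Corrected query:
SELECT dept FROM employees GROUP BY dept HAVING MIN(salary) > (SELECT AVG(salary) FROM employees)

Result:
dept   
-------
Support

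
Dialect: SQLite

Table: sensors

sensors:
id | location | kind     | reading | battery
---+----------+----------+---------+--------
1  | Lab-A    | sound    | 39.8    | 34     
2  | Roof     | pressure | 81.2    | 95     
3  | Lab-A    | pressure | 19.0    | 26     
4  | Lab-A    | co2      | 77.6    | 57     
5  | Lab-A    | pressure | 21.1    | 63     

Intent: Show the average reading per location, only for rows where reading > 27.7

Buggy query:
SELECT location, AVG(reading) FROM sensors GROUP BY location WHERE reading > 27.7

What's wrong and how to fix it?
Bug: WHERE cannot follow GROUP BY

Fix: Move the WHERE clause before GROUP BY

Corrected query:
SELECT location, AVG(reading) FROM sensors WHERE reading > 27.7 GROUP BY location

Result:
location | AVG(reading)
---------+-------------
Lab-A    | 58.7        
Roof     | 81.2        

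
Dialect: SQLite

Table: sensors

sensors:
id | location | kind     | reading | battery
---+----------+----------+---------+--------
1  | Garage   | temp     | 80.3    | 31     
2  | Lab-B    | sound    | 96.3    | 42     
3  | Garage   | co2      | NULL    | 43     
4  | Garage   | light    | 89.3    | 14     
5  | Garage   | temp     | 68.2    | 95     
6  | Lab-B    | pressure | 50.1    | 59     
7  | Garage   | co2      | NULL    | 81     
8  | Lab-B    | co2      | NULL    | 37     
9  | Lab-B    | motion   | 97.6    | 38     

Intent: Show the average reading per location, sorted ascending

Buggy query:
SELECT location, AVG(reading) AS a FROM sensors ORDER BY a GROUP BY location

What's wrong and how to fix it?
Bug: GROUP BY must precede ORDER BY

Fix: Reorder: SELECT … FROM … GROUP BY … ORDER BY …

Corrected query:
SELECT location, AVG(reading) AS a FROM sensors GROUP BY location ORDER BY a

Result:
location | a        
---------+----------
Garage   | 79.266667
Lab-B    | 81.333333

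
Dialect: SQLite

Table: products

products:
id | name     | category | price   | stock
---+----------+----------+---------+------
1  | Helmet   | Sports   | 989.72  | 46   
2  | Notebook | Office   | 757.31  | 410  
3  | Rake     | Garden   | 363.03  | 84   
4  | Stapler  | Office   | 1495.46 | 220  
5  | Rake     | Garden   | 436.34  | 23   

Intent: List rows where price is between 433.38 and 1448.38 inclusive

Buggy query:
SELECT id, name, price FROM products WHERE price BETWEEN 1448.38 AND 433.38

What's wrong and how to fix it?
Bug: BETWEEN expects the lower bound first; with 1448.38 AND 433.38 the range is empty

Fix: Write BETWEEN 433.38 AND 1448.38

Corrected query:
SELECT id, name, price FROM products WHERE price BETWEEN 433.38 AND 1448.38

Result:
id | name     | price 
---+----------+-------
1  | Helmet   | 989.72
2  | Notebook | 757.31
5  | Rake     | 436.34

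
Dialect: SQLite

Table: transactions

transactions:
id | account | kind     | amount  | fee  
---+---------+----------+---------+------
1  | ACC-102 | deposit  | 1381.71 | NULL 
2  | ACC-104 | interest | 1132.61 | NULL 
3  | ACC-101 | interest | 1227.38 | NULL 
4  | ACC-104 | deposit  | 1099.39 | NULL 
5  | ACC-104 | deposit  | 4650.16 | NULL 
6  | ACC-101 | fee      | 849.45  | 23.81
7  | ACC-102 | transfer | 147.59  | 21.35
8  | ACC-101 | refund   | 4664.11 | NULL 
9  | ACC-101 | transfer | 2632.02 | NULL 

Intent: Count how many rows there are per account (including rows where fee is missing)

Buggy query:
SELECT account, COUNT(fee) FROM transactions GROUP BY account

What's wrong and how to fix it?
Bug: COUNT(column) counts non-NULL values only; rows with NULL fee aren't counted

Fix: Replace COUNT(fee) with COUNT(*)

Corrected query:
SELECT account, COUNT(*) FROM transactions GROUP BY account

Result:
account | COUNT(*)
--------+---------
ACC-101 | 4       
ACC-102 | 2       
ACC-104 | 3       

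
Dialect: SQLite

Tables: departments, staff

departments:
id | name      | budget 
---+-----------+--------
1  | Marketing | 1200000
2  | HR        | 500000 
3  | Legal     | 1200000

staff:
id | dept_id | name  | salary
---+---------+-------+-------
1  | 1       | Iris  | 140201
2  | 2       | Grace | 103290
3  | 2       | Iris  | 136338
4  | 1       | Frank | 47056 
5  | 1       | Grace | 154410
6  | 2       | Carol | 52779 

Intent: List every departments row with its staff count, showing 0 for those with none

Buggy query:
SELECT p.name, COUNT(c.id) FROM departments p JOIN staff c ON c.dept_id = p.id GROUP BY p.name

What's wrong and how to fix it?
Bug: INNER JOIN drops departments rows that have no matching staff rows

Fix: Switch to LEFT JOIN to retain unmatched parent rows

Corrected query:
SELECT p.name, COUNT(c.id) FROM departments p LEFT JOIN staff c ON c.dept_id = p.id GROUP BY p.name

Result:
name      | COUNT(c.id)
----------+------------
HR        | 3          
Legal     | 0          
Marketing | 3          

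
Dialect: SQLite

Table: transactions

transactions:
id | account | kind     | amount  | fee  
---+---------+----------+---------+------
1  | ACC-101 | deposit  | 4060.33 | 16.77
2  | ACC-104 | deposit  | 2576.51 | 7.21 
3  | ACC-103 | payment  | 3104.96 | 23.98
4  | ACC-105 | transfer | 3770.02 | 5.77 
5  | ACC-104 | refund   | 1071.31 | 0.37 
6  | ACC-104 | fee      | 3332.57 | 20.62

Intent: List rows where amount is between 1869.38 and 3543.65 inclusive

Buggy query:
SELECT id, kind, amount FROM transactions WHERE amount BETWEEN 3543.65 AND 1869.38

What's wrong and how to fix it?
Bug: BETWEEN expects the lower bound first; with 3543.65 AND 1869.38 the range is empty

Fix: Write BETWEEN 1869.38 AND 3543.65

Corrected query:
SELECT id, kind, amount FROM transactions WHERE amount BETWEEN 1869.38 AND 3543.65

Result:
id | kind    | amount 
---+---------+--------
2  | deposit | 2576.51
3  | payment | 3104.96
6  | fee     | 3332.57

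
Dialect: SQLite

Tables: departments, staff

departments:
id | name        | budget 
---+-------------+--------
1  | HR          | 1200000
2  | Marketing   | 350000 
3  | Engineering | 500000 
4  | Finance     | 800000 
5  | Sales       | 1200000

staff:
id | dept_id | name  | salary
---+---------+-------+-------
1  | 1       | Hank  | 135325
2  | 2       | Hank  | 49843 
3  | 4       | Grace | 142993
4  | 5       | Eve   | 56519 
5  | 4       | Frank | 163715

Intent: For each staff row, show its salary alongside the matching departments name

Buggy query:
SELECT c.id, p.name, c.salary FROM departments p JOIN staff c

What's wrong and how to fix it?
Bug: Missing join condition: each staff row is matched to all departments rows instead of just its own

Fix: Add ON c.dept_id = p.id to the JOIN

Corrected query:
SELECT c.id, p.name, c.salary FROM departments p JOIN staff c ON c.dept_id = p.id

Result:
id | name      | salary
---+-----------+-------
1  | HR        | 135325
2  | Marketing | 49843 
3  | Finance   | 142993
4  | Sales     | 56519 
5  | Finance   | 163715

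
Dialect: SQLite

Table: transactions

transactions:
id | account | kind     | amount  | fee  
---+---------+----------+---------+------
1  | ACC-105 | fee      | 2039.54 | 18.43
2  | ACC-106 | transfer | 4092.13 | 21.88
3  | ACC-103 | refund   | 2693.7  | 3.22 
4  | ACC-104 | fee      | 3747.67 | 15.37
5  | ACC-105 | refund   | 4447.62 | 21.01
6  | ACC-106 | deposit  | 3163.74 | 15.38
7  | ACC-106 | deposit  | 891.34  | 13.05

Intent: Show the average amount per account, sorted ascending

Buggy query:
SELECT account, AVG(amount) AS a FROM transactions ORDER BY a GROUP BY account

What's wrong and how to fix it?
Bug: ORDER BY appears before GROUP BY; SQL clause order requires GROUP BY first

Fix: Reorder: SELECT … FROM … GROUP BY … ORDER BY …

Corrected query:
SELECT account, AVG(amount) AS a FROM transactions GROUP BY account ORDER BY a

Result:
account | a          
--------+------------
ACC-103 | 2693.7     
ACC-106 | 2715.736667
ACC-105 | 3243.58    
ACC-104 | 3747.67    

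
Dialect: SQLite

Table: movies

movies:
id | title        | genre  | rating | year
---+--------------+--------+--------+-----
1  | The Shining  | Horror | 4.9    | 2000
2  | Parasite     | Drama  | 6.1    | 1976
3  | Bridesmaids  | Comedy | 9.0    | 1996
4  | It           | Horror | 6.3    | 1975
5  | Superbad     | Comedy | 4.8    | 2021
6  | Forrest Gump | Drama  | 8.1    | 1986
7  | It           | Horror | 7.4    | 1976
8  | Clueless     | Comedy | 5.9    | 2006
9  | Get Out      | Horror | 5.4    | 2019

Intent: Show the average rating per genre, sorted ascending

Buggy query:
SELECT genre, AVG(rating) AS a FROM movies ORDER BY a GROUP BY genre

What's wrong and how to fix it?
Bug: GROUP BY must precede ORDER BY

Fix: Reorder: SELECT … FROM … GROUP BY … ORDER BY …

Corrected query:
SELECT genre, AVG(rating) AS a FROM movies GROUP BY genre ORDER BY a

Result:
genre  | a       
-------+---------
Horror | 6       
Comedy | 6.566667
Drama  | 7.1     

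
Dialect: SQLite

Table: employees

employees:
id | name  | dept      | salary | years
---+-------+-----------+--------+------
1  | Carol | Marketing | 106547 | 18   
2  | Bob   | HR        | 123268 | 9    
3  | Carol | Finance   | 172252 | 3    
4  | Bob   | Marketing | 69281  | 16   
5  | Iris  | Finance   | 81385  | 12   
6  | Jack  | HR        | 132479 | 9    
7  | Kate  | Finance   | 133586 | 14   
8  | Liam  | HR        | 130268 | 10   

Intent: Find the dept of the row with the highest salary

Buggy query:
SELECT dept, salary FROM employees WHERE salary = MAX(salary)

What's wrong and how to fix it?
Bug: MAX(salary) is an aggregate and cannot be used directly in WHERE

Fix: Wrap MAX in a scalar subquery so WHERE compares against a single value

Corrected query:
SELECT dept, salary FROM employees WHERE salary = (SELECT MAX(salary) FROM employees)

Result:
dept    | salary
--------+-------
Finance | 172252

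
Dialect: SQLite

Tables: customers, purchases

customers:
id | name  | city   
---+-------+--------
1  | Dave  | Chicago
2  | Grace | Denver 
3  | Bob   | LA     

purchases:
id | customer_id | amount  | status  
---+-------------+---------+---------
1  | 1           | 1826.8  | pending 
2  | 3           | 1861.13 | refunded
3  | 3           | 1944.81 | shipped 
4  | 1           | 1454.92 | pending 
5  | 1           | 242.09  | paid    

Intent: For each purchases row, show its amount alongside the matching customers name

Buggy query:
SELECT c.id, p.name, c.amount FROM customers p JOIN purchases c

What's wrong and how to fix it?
Bug: JOIN with no ON clause produces a cartesian product; every purchases row pairs with every customers row

Fix: Add ON c.customer_id = p.id to the JOIN

Corrected query:
SELECT c.id, p.name, c.amount FROM customers p JOIN purchases c ON c.customer_id = p.id

Result:
id | name | amount 
---+------+--------
1  | Dave | 1826.8 
2  | Bob  | 1861.13
3  | Bob  | 1944.81
4  | Dave | 1454.92
5  | Dave | 242.09 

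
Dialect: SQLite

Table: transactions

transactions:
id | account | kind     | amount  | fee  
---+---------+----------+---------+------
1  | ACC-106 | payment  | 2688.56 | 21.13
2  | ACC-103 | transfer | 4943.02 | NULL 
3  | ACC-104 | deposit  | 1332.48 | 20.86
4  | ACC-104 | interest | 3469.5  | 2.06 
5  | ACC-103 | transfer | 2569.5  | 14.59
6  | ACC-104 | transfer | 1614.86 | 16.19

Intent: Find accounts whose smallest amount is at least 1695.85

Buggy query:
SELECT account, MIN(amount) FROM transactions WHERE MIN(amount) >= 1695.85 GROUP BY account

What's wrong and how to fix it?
Bug: Aggregates like MIN are computed per group after WHERE runs

Fix: Use HAVING for the per-group MIN condition

Corrected query:
SELECT account, MIN(amount) FROM transactions GROUP BY account HAVING MIN(amount) >= 1695.85

Result:
account | MIN(amount)
--------+------------
ACC-103 | 2569.5     
ACC-106 | 2688.56    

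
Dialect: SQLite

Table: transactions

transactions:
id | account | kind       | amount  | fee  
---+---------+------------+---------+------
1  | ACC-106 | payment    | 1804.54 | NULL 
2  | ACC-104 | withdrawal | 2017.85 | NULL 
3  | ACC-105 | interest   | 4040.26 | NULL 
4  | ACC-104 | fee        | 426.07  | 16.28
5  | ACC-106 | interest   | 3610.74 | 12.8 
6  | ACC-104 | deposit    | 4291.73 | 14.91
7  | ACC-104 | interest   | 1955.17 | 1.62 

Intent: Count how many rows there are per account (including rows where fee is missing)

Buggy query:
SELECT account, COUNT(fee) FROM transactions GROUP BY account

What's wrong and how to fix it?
Bug: COUNT(column) counts non-NULL values only; rows with NULL fee aren't counted

Fix: Use COUNT(*) to count all rows regardless of NULL

Corrected query:
SELECT account, COUNT(*) FROM transactions GROUP BY account

Result:
account | COUNT(*)
--------+---------
ACC-104 | 4       
ACC-105 | 1       
ACC-106 | 2       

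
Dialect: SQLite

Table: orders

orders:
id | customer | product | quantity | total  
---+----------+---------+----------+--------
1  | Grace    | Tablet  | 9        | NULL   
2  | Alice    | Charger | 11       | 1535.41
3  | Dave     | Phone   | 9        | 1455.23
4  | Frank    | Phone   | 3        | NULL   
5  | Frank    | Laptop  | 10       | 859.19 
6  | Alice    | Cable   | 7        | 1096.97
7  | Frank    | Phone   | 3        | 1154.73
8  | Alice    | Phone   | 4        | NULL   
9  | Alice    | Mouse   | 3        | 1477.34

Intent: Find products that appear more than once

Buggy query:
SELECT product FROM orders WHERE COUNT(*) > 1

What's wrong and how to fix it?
Bug: WHERE can't reference COUNT(*); aggregates are computed after WHERE

Fix: Group first, then use HAVING for the count condition

Corrected query:
SELECT product FROM orders GROUP BY product HAVING COUNT(*) > 1

Result:
product
-------
Phone  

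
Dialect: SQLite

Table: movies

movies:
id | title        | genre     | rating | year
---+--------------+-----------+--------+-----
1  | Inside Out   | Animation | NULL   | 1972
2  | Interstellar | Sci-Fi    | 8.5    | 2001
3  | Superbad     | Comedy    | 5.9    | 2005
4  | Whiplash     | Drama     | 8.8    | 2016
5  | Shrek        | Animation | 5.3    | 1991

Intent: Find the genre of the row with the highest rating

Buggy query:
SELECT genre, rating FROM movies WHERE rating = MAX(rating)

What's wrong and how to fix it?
Bug: WHERE is evaluated per row; an aggregate over the whole table isn't defined there

Fix: Use a subquery: WHERE rating = (SELECT MAX(rating) FROM movies)

Corrected query:
SELECT genre, rating FROM movies WHERE rating = (SELECT MAX(rating) FROM movies)

Result:
genre | rating
------+-------
Drama | 8.8   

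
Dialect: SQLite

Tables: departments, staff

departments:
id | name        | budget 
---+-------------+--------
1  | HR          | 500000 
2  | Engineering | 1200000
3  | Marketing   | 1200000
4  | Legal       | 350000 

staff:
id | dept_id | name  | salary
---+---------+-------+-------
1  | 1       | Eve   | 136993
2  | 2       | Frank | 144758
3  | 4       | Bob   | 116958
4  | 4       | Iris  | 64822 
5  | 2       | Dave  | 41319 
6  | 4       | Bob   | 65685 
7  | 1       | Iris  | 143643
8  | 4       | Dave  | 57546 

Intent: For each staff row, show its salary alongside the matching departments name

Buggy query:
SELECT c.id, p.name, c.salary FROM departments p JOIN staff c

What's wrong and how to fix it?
Bug: Missing join condition: each staff row is matched to all departments rows instead of just its own

Fix: Add ON c.dept_id = p.id to the JOIN

Corrected query:
SELECT c.id, p.name, c.salary FROM departments p JOIN staff c ON c.dept_id = p.id

Result:
id | name        | salary
---+-------------+-------
1  | HR          | 136993
2  | Engineering | 144758
3  | Legal       | 116958
4  | Legal       | 64822 
5  | Engineering | 41319 
6  | Legal       | 65685 
7  | HR          | 143643
8  | Legal       | 57546 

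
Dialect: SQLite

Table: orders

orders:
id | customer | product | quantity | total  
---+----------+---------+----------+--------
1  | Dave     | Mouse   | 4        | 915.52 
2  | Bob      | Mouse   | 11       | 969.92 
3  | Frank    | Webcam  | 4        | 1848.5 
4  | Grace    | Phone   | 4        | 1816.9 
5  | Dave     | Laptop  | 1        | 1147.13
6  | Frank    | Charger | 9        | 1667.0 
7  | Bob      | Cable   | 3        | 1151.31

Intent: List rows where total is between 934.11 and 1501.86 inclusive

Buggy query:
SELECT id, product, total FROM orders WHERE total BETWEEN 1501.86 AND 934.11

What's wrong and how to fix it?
Bug: BETWEEN expects the lower bound first; with 1501.86 AND 934.11 the range is empty

Fix: Write BETWEEN 934.11 AND 1501.86

Corrected query:
SELECT id, product, total FROM orders WHERE total BETWEEN 934.11 AND 1501.86

Result:
id | product | total  
---+---------+--------
2  | Mouse   | 969.92 
5  | Laptop  | 1147.13
7  | Cable   | 1151.31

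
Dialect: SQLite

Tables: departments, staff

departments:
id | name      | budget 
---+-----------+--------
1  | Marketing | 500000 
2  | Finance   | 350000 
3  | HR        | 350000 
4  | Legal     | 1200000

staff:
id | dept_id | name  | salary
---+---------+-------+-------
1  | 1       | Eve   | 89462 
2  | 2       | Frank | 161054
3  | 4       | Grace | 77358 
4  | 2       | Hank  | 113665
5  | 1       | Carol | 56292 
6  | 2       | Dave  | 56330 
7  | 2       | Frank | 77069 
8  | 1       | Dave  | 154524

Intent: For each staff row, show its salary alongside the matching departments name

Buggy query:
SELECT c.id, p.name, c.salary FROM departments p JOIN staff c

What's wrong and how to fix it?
Bug: Missing join condition: each staff row is matched to all departments rows instead of just its own

Fix: Specify the join condition linking the foreign key to the parent id

Corrected query:
SELECT c.id, p.name, c.salary FROM departments p JOIN staff c ON c.dept_id = p.id

Result:
id | name      | salary
---+-----------+-------
1  | Marketing | 89462 
2  | Finance   | 161054
3  | Legal     | 77358 
4  | Finance   | 113665
5  | Marketing | 56292 
6  | Finance   | 56330 
7  | Finance   | 77069 
8  | Marketing | 154524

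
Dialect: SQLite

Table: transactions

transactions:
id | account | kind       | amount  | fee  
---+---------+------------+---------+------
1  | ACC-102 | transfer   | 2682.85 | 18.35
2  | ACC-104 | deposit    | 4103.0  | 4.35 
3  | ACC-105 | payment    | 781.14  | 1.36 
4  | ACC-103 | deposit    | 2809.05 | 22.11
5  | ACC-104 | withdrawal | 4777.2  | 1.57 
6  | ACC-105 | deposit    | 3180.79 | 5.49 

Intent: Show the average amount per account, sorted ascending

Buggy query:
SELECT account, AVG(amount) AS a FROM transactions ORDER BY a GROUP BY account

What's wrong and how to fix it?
Bug: GROUP BY must precede ORDER BY

Fix: Move ORDER BY to the end, after GROUP BY

Corrected query:
SELECT account, AVG(amount) AS a FROM transactions GROUP BY account ORDER BY a

Result:
account | a       
--------+---------
ACC-105 | 1980.965
ACC-102 | 2682.85 
ACC-103 | 2809.05 
ACC-104 | 4440.1  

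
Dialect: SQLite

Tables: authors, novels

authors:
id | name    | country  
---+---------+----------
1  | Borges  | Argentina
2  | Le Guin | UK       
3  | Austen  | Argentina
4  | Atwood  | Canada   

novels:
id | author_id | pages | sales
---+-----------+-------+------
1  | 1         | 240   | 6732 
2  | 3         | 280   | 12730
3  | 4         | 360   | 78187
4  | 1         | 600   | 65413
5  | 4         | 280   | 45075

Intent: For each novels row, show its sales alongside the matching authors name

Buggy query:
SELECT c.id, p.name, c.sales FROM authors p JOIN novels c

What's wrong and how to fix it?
Bug: JOIN with no ON clause produces a cartesian product; every novels row pairs with every authors row

Fix: Specify the join condition linking the foreign key to the parent id

Corrected query:
SELECT c.id, p.name, c.sales FROM authors p JOIN novels c ON c.author_id = p.id

Result:
id | name   | sales
---+--------+------
1  | Borges | 6732 
2  | Austen | 12730
3  | Atwood | 78187
4  | Borges | 65413
5  | Atwood | 45075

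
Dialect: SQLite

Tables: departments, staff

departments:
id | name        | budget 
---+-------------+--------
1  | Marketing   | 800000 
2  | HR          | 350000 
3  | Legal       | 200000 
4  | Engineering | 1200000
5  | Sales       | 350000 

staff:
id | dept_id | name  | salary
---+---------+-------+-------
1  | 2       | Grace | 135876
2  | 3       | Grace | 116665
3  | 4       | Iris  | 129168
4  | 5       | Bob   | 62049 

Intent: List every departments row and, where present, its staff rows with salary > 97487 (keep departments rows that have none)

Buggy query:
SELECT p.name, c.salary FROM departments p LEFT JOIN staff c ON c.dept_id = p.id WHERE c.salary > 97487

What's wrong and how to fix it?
Bug: Filtering c.salary in WHERE discards the NULL rows produced by LEFT JOIN, turning it into an inner join

Fix: Put 'c.salary > 97487' in the JOIN's ON clause instead of WHERE

Corrected query:
SELECT p.name, c.salary FROM departments p LEFT JOIN staff c ON c.dept_id = p.id AND c.salary > 97487

Result:
name        | salary
------------+-------
Marketing   | NULL  
HR          | 135876
Legal       | 116665
Engineering | 129168
Sales       | NULL  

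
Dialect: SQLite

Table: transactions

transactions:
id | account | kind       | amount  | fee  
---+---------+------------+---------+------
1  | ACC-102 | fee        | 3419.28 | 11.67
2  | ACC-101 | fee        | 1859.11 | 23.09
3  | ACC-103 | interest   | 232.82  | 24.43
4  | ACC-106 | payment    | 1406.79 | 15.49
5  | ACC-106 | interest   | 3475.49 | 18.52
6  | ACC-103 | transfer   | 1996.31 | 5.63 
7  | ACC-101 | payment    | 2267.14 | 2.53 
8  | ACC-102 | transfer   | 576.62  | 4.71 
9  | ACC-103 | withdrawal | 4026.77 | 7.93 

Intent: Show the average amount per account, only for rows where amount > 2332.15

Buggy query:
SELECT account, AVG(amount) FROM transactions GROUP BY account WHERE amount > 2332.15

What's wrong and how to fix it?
Bug: Row-level WHERE must come before GROUP BY in the clause order

Fix: Place WHERE between FROM and GROUP BY

Corrected query:
SELECT account, AVG(amount) FROM transactions WHERE amount > 2332.15 GROUP BY account

Result:
account | AVG(amount)
--------+------------
ACC-102 | 3419.28    
ACC-103 | 4026.77    
ACC-106 | 3475.49    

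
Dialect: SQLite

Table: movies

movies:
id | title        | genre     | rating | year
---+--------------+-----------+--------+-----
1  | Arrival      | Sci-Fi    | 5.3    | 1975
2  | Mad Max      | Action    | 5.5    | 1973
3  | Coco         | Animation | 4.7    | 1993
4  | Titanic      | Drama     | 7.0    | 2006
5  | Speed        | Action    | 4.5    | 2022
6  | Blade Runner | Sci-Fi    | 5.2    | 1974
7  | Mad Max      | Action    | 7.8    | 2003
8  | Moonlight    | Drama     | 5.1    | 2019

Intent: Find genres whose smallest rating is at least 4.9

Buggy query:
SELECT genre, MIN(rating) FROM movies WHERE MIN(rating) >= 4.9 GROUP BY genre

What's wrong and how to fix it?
Bug: MIN() in WHERE is a misuse of aggregate

Fix: Use HAVING for the per-group MIN condition

Corrected query:
SELECT genre, MIN(rating) FROM movies GROUP BY genre HAVING MIN(rating) >= 4.9

Result:
genre  | MIN(rating)
-------+------------
Drama  | 5.1        
Sci-Fi | 5.2        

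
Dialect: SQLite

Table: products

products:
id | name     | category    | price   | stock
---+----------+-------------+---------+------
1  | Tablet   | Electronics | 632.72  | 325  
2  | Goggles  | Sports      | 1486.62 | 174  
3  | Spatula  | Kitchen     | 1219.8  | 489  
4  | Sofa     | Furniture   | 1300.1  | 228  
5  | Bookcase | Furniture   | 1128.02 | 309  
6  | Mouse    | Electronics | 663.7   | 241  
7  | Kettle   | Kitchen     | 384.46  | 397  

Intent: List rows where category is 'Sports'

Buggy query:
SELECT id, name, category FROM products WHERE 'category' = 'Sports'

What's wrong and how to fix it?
Bug: 'category' in single quotes is a string literal, not the column; the comparison is literal-vs-literal and never true

Fix: Remove the quotes around the column name (or use double quotes for an identifier)

Corrected query:
SELECT id, name, category FROM products WHERE category = 'Sports'

Result:
id | name    | category
---+---------+---------
2  | Goggles | Sports  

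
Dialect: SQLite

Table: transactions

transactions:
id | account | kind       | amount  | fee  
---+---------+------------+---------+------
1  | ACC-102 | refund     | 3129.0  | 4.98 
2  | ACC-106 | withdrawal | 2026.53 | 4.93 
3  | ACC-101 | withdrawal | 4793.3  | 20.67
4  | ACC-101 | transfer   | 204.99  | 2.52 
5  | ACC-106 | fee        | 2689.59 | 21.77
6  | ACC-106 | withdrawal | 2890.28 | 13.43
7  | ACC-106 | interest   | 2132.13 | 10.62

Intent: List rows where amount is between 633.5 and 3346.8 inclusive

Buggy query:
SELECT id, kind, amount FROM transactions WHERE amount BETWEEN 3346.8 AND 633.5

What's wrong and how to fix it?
Bug: BETWEEN expects the lower bound first; with 3346.8 AND 633.5 the range is empty

Fix: Write BETWEEN 633.5 AND 3346.8

Corrected query:
SELECT id, kind, amount FROM transactions WHERE amount BETWEEN 633.5 AND 3346.8

Result:
id | kind       | amount 
---+------------+--------
1  | refund     | 3129   
2  | withdrawal | 2026.53
5  | fee        | 2689.59
6  | withdrawal | 2890.28
7  | interest   | 2132.13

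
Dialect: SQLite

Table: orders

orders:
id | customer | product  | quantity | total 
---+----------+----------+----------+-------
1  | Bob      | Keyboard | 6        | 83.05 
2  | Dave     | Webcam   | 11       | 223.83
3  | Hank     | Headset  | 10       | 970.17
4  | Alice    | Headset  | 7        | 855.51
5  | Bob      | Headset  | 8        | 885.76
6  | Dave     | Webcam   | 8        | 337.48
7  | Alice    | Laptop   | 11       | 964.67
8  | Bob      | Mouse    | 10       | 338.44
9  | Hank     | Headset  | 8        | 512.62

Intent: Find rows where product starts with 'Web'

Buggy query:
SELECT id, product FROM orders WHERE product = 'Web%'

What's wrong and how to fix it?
Bug: '=' compares the literal string including the % character; pattern matching needs LIKE

Fix: Replace '=' with LIKE so 'Web%' is treated as a pattern

Corrected query:
SELECT id, product FROM orders WHERE product LIKE 'Web%'

Result:
id | product
---+--------
2  | Webcam 
6  | Webcam 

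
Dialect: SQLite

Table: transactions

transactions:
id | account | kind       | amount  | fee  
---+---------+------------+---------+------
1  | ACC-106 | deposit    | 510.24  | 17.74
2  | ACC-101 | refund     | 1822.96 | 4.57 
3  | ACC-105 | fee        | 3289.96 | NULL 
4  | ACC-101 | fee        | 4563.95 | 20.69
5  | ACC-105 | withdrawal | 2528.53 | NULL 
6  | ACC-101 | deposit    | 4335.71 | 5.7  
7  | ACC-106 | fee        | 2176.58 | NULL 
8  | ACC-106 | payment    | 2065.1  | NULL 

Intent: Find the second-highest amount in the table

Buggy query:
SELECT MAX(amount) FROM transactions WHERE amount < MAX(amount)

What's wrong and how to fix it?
Bug: MAX(amount) on the right of the comparison is an aggregate-in-WHERE error

Fix: Put the inner MAX in a scalar subquery

Corrected query:
SELECT MAX(amount) FROM transactions WHERE amount < (SELECT MAX(amount) FROM transactions)

Result:
MAX(amount)
-----------
4335.71    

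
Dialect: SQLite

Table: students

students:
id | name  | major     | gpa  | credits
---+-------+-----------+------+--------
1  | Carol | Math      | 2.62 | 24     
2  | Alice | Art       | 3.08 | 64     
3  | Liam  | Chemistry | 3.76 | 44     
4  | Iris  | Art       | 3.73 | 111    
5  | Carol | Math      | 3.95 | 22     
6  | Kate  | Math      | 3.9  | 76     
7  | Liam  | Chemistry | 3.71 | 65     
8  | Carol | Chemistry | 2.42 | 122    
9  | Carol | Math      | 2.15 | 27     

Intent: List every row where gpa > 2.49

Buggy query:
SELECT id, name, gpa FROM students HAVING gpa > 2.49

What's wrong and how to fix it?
Bug: This is a non-aggregate query (no GROUP BY, no aggregates), so in SQLite the HAVING clause is invalid here; a row-level condition belongs in WHERE

Fix: Replace HAVING with WHERE since the condition applies to individual rows

Corrected query:
SELECT id, name, gpa FROM students WHERE gpa > 2.49

Result:
id | name  | gpa 
---+-------+-----
1  | Carol | 2.62
2  | Alice | 3.08
3  | Liam  | 3.76
4  | Iris  | 3.73
5  | Carol | 3.95
6  | Kate  | 3.9 
7  | Liam  | 3.71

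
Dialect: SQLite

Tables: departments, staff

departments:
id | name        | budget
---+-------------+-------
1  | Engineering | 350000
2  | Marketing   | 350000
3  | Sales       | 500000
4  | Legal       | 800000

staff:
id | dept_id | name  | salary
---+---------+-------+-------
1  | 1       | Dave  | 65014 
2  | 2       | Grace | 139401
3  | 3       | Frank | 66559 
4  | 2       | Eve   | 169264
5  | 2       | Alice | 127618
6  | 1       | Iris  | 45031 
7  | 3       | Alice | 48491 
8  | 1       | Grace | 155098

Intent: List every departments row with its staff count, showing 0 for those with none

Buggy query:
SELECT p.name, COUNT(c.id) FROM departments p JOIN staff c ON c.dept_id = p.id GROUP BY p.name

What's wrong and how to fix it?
Bug: An inner join excludes parents with zero children

Fix: Switch to LEFT JOIN to retain unmatched parent rows

Corrected query:
SELECT p.name, COUNT(c.id) FROM departments p LEFT JOIN staff c ON c.dept_id = p.id GROUP BY p.name

Result:
name        | COUNT(c.id)
------------+------------
Engineering | 3          
Legal       | 0          
Marketing   | 3          
Sales       | 2          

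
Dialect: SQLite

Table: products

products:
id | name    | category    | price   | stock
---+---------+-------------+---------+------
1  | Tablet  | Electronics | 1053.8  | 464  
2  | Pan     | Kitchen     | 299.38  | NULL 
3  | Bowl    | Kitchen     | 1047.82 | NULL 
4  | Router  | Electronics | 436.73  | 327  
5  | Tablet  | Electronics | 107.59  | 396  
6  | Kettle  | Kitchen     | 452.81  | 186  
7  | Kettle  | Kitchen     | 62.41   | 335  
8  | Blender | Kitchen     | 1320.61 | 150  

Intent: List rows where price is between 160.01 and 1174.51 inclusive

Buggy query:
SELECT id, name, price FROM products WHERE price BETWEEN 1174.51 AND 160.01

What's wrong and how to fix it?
Bug: The bounds are reversed; BETWEEN a AND b requires a <= b to match anything

Fix: Swap the bounds so the smaller value comes first

Corrected query:
SELECT id, name, price FROM products WHERE price BETWEEN 160.01 AND 1174.51

Result:
id | name   | price  
---+--------+--------
1  | Tablet | 1053.8 
2  | Pan    | 299.38 
3  | Bowl   | 1047.82
4  | Router | 436.73 
6  | Kettle | 452.81 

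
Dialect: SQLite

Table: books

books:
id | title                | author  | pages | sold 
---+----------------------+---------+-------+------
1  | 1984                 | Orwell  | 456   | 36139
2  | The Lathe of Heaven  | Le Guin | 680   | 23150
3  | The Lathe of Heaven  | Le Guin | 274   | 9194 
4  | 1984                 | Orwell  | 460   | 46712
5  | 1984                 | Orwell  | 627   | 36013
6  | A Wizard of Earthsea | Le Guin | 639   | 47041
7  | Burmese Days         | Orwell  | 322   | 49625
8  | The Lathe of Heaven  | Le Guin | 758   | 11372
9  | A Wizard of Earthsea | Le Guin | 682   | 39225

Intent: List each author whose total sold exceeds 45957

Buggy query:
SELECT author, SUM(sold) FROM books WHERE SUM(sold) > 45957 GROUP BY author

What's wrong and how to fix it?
Bug: WHERE runs before GROUP BY, so aggregates aren't available there

Fix: Use HAVING (which filters groups after aggregation) instead of WHERE

Corrected query:
SELECT author, SUM(sold) FROM books GROUP BY author HAVING SUM(sold) > 45957

Result:
author  | SUM(sold)
--------+----------
Le Guin | 129982   
Orwell  | 168489   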